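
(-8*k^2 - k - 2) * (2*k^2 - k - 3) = -16*k^4 + 6*k^3 + 21*k^2 + 5*k + 6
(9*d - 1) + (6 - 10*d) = 5 - d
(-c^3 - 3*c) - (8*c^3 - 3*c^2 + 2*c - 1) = -9*c^3 + 3*c^2 - 5*c + 1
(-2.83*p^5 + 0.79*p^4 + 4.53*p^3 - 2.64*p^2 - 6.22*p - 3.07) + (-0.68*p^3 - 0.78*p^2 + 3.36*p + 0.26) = -2.83*p^5 + 0.79*p^4 + 3.85*p^3 - 3.42*p^2 - 2.86*p - 2.81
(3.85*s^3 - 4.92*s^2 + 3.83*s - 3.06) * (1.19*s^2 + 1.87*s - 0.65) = 4.5815*s^5 + 1.3447*s^4 - 7.1452*s^3 + 6.7187*s^2 - 8.2117*s + 1.989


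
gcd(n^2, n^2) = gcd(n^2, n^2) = n^2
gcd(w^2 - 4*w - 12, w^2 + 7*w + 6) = 1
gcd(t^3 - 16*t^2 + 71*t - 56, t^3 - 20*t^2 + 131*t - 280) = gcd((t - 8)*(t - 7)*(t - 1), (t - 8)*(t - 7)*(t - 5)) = t^2 - 15*t + 56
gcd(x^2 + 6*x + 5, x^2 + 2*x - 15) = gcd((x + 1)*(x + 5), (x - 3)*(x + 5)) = x + 5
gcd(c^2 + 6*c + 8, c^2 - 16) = c + 4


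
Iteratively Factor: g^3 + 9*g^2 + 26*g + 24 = (g + 4)*(g^2 + 5*g + 6) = (g + 2)*(g + 4)*(g + 3)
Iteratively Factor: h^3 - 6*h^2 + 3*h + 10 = (h - 5)*(h^2 - h - 2) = (h - 5)*(h - 2)*(h + 1)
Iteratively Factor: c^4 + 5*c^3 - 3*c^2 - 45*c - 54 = (c + 3)*(c^3 + 2*c^2 - 9*c - 18) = (c + 3)^2*(c^2 - c - 6) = (c + 2)*(c + 3)^2*(c - 3)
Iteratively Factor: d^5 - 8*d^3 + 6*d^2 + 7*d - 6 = (d + 3)*(d^4 - 3*d^3 + d^2 + 3*d - 2) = (d - 1)*(d + 3)*(d^3 - 2*d^2 - d + 2) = (d - 1)*(d + 1)*(d + 3)*(d^2 - 3*d + 2) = (d - 1)^2*(d + 1)*(d + 3)*(d - 2)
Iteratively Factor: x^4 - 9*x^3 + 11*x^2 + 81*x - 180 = (x - 3)*(x^3 - 6*x^2 - 7*x + 60) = (x - 5)*(x - 3)*(x^2 - x - 12) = (x - 5)*(x - 3)*(x + 3)*(x - 4)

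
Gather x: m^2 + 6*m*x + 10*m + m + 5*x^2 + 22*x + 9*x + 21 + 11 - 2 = m^2 + 11*m + 5*x^2 + x*(6*m + 31) + 30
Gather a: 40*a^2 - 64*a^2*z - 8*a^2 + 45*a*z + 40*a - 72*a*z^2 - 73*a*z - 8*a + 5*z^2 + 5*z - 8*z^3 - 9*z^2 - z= a^2*(32 - 64*z) + a*(-72*z^2 - 28*z + 32) - 8*z^3 - 4*z^2 + 4*z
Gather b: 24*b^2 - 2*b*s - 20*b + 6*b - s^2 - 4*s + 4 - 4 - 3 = 24*b^2 + b*(-2*s - 14) - s^2 - 4*s - 3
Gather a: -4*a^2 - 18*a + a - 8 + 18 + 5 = -4*a^2 - 17*a + 15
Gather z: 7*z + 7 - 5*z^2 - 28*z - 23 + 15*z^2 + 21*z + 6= 10*z^2 - 10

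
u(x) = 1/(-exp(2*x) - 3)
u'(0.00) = 0.12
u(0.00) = -0.25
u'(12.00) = 0.00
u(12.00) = 0.00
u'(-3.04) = 0.00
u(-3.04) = -0.33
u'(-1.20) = 0.02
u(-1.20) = -0.32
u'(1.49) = 0.08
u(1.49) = -0.04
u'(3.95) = 0.00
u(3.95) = -0.00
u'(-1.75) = 0.01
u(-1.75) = -0.33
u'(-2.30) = 0.00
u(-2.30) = -0.33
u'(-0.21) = 0.10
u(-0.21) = -0.27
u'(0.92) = 0.15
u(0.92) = -0.11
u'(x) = 2*exp(2*x)/(-exp(2*x) - 3)^2 = 2*exp(2*x)/(exp(2*x) + 3)^2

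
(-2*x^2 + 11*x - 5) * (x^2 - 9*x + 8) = -2*x^4 + 29*x^3 - 120*x^2 + 133*x - 40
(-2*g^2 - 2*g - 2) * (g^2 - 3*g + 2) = -2*g^4 + 4*g^3 + 2*g - 4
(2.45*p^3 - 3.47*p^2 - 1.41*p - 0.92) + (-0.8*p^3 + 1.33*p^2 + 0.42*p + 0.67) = 1.65*p^3 - 2.14*p^2 - 0.99*p - 0.25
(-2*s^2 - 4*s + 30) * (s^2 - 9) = -2*s^4 - 4*s^3 + 48*s^2 + 36*s - 270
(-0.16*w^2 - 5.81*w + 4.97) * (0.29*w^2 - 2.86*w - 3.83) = -0.0464*w^4 - 1.2273*w^3 + 18.6707*w^2 + 8.0381*w - 19.0351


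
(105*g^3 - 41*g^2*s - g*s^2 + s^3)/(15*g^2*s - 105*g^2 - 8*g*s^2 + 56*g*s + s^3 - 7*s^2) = (7*g + s)/(s - 7)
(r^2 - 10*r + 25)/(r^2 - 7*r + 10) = (r - 5)/(r - 2)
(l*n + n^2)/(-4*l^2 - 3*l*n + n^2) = -n/(4*l - n)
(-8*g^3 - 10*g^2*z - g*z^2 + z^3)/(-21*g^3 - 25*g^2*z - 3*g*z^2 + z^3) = (-8*g^2 - 2*g*z + z^2)/(-21*g^2 - 4*g*z + z^2)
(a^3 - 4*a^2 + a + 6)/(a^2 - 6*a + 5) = (a^3 - 4*a^2 + a + 6)/(a^2 - 6*a + 5)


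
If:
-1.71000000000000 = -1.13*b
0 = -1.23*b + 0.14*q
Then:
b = 1.51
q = 13.30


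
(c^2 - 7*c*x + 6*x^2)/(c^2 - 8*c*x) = (c^2 - 7*c*x + 6*x^2)/(c*(c - 8*x))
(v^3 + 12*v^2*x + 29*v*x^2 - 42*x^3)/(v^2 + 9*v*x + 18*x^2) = (v^2 + 6*v*x - 7*x^2)/(v + 3*x)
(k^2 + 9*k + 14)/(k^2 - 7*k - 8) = (k^2 + 9*k + 14)/(k^2 - 7*k - 8)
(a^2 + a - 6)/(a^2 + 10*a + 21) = (a - 2)/(a + 7)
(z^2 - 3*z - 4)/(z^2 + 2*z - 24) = (z + 1)/(z + 6)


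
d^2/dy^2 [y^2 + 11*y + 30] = 2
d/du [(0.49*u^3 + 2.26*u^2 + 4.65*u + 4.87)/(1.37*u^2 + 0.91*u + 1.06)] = (0.6713*u^4 + 0.8918*u^3 - 2.7557*u^2 - 8.5526*u + 0.4973)/(1.8769*u^4 + 2.4934*u^3 + 3.7325*u^2 + 1.9292*u + 1.1236)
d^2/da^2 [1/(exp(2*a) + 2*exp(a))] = 2*(4*(exp(a) + 1)^2 - (exp(a) + 2)*(2*exp(a) + 1))*exp(-a)/(exp(a) + 2)^3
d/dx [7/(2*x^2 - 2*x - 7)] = 14*(1 - 2*x)/(-2*x^2 + 2*x + 7)^2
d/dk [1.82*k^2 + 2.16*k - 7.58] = 3.64*k + 2.16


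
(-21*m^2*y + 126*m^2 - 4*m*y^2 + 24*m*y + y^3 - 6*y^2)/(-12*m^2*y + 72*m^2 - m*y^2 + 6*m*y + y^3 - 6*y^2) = (-7*m + y)/(-4*m + y)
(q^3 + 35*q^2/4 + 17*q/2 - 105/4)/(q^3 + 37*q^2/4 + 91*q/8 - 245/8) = 2*(q + 3)/(2*q + 7)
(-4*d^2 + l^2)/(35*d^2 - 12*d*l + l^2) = (-4*d^2 + l^2)/(35*d^2 - 12*d*l + l^2)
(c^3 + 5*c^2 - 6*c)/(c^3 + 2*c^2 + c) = (c^2 + 5*c - 6)/(c^2 + 2*c + 1)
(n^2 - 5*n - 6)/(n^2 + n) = (n - 6)/n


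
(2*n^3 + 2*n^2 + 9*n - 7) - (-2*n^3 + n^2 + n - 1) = 4*n^3 + n^2 + 8*n - 6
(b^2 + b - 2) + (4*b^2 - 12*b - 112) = 5*b^2 - 11*b - 114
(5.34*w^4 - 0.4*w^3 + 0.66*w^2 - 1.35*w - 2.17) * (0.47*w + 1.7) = 2.5098*w^5 + 8.89*w^4 - 0.3698*w^3 + 0.4875*w^2 - 3.3149*w - 3.689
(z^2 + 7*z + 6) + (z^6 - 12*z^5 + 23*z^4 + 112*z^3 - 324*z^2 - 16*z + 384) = z^6 - 12*z^5 + 23*z^4 + 112*z^3 - 323*z^2 - 9*z + 390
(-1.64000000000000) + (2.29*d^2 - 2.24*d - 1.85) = 2.29*d^2 - 2.24*d - 3.49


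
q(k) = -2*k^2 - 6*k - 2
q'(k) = -4*k - 6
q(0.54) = -5.82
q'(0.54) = -8.16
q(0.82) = -8.26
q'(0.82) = -9.28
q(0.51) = -5.58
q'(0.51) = -8.04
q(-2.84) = -1.09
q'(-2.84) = 5.36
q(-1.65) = 2.46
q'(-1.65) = 0.60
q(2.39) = -27.76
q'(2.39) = -15.56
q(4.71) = -74.63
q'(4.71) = -24.84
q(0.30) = -3.98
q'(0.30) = -7.20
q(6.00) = -110.00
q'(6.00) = -30.00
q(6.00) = -110.00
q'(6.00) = -30.00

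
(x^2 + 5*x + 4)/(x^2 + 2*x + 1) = (x + 4)/(x + 1)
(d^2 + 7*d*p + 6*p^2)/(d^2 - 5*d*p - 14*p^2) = (-d^2 - 7*d*p - 6*p^2)/(-d^2 + 5*d*p + 14*p^2)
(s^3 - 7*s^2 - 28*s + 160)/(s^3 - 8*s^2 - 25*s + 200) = (s - 4)/(s - 5)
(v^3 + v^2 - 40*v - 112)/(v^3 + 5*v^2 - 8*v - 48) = (v - 7)/(v - 3)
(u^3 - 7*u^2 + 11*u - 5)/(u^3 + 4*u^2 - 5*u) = (u^2 - 6*u + 5)/(u*(u + 5))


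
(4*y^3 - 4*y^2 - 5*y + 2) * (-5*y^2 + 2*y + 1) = -20*y^5 + 28*y^4 + 21*y^3 - 24*y^2 - y + 2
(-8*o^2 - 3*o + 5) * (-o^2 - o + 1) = 8*o^4 + 11*o^3 - 10*o^2 - 8*o + 5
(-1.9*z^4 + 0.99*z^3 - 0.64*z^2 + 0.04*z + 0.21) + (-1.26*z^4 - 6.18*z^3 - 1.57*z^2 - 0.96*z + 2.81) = -3.16*z^4 - 5.19*z^3 - 2.21*z^2 - 0.92*z + 3.02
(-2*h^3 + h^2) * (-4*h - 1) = 8*h^4 - 2*h^3 - h^2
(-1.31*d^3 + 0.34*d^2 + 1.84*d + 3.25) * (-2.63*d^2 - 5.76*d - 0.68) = 3.4453*d^5 + 6.6514*d^4 - 5.9068*d^3 - 19.3771*d^2 - 19.9712*d - 2.21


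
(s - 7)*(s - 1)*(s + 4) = s^3 - 4*s^2 - 25*s + 28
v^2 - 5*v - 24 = (v - 8)*(v + 3)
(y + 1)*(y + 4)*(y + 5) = y^3 + 10*y^2 + 29*y + 20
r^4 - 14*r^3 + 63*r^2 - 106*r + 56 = (r - 7)*(r - 4)*(r - 2)*(r - 1)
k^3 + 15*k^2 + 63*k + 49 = (k + 1)*(k + 7)^2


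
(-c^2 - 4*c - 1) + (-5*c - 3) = -c^2 - 9*c - 4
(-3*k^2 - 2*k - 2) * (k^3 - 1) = -3*k^5 - 2*k^4 - 2*k^3 + 3*k^2 + 2*k + 2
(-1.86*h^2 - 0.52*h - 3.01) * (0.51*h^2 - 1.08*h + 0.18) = -0.9486*h^4 + 1.7436*h^3 - 1.3083*h^2 + 3.1572*h - 0.5418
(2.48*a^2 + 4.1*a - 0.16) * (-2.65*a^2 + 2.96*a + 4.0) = -6.572*a^4 - 3.5242*a^3 + 22.48*a^2 + 15.9264*a - 0.64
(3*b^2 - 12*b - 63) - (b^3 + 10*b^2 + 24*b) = -b^3 - 7*b^2 - 36*b - 63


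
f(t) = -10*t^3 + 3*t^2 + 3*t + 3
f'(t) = -30*t^2 + 6*t + 3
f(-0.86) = 9.00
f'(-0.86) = -24.35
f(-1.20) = 21.00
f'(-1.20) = -47.40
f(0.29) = 3.88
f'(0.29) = 2.22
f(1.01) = -1.21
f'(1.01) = -21.54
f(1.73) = -34.61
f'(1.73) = -76.41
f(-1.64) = 50.26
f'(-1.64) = -87.53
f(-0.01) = 2.97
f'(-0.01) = 2.94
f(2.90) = -206.96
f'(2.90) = -231.90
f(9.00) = -7017.00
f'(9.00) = -2373.00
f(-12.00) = 17679.00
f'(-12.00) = -4389.00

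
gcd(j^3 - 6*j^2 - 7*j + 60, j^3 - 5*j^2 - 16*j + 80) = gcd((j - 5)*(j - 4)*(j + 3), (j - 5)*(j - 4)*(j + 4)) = j^2 - 9*j + 20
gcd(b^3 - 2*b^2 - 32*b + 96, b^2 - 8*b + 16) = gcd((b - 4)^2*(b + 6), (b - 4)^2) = b^2 - 8*b + 16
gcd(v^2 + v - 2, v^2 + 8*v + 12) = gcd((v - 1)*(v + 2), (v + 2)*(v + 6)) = v + 2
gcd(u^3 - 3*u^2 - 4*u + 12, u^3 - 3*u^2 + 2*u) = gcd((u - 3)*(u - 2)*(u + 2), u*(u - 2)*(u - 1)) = u - 2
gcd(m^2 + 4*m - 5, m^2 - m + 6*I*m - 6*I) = m - 1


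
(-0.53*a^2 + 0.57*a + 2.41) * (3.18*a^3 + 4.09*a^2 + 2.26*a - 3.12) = -1.6854*a^5 - 0.3551*a^4 + 8.7973*a^3 + 12.7987*a^2 + 3.6682*a - 7.5192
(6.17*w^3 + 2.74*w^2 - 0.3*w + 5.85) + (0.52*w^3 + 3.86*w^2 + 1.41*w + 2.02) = 6.69*w^3 + 6.6*w^2 + 1.11*w + 7.87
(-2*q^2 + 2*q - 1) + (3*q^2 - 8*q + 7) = q^2 - 6*q + 6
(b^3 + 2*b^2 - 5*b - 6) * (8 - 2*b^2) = -2*b^5 - 4*b^4 + 18*b^3 + 28*b^2 - 40*b - 48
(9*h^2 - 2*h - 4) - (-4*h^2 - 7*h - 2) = 13*h^2 + 5*h - 2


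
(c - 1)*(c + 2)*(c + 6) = c^3 + 7*c^2 + 4*c - 12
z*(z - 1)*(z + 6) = z^3 + 5*z^2 - 6*z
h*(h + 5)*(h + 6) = h^3 + 11*h^2 + 30*h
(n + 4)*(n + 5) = n^2 + 9*n + 20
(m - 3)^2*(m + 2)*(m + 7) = m^4 + 3*m^3 - 31*m^2 - 3*m + 126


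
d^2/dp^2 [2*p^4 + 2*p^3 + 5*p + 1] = 12*p*(2*p + 1)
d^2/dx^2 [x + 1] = 0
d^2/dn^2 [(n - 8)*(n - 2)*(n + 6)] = 6*n - 8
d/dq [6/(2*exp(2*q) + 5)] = -24*exp(2*q)/(2*exp(2*q) + 5)^2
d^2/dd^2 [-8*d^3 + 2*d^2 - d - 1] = 4 - 48*d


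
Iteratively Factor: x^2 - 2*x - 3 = (x - 3)*(x + 1)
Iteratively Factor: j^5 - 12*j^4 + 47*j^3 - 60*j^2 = (j - 3)*(j^4 - 9*j^3 + 20*j^2) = (j - 5)*(j - 3)*(j^3 - 4*j^2) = (j - 5)*(j - 4)*(j - 3)*(j^2) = j*(j - 5)*(j - 4)*(j - 3)*(j)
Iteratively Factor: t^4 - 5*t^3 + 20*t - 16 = (t + 2)*(t^3 - 7*t^2 + 14*t - 8) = (t - 4)*(t + 2)*(t^2 - 3*t + 2) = (t - 4)*(t - 1)*(t + 2)*(t - 2)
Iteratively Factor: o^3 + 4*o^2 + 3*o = (o + 1)*(o^2 + 3*o) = o*(o + 1)*(o + 3)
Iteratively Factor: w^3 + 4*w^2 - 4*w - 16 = (w - 2)*(w^2 + 6*w + 8) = (w - 2)*(w + 4)*(w + 2)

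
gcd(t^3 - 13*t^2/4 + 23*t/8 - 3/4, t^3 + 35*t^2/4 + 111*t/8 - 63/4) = t - 3/4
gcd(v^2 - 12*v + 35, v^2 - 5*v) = v - 5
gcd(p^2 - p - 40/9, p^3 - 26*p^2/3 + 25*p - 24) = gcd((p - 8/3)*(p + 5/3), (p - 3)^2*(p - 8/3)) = p - 8/3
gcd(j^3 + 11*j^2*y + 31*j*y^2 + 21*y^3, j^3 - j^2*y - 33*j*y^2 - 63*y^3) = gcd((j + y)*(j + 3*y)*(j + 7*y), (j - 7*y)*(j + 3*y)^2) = j + 3*y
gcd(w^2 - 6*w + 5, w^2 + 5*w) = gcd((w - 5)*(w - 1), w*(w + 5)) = 1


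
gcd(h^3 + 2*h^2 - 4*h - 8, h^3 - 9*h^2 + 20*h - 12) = h - 2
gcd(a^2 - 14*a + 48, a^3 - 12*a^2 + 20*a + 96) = a^2 - 14*a + 48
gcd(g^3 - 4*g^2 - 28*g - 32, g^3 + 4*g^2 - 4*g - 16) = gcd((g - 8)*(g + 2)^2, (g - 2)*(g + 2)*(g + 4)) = g + 2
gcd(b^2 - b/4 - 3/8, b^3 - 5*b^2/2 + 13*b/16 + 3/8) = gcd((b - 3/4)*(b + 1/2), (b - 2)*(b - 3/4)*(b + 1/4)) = b - 3/4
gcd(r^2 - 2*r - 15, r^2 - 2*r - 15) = r^2 - 2*r - 15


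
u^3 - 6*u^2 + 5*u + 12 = (u - 4)*(u - 3)*(u + 1)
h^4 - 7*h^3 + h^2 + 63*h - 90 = (h - 5)*(h - 3)*(h - 2)*(h + 3)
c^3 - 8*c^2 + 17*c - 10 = (c - 5)*(c - 2)*(c - 1)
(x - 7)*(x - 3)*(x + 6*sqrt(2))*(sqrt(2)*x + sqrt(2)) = sqrt(2)*x^4 - 9*sqrt(2)*x^3 + 12*x^3 - 108*x^2 + 11*sqrt(2)*x^2 + 21*sqrt(2)*x + 132*x + 252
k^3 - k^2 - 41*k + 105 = (k - 5)*(k - 3)*(k + 7)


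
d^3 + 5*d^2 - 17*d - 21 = (d - 3)*(d + 1)*(d + 7)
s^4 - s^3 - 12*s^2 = s^2*(s - 4)*(s + 3)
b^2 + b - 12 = (b - 3)*(b + 4)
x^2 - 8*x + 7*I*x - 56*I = (x - 8)*(x + 7*I)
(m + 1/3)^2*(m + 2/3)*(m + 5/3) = m^4 + 3*m^3 + 25*m^2/9 + m + 10/81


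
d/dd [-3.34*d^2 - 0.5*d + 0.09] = -6.68*d - 0.5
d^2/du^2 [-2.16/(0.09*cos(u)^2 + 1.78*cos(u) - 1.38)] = (0.069984*(1 - cos(u)^2)^2 + 1.038096*cos(u)^3 + 7.951824*cos(u)^2 + 3.229632*cos(u) - 14.294016)/(0.09*cos(u)^2 + 1.78*cos(u) - 1.38)^3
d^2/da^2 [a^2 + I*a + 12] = 2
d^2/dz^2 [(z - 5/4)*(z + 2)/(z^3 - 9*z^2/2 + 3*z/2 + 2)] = (16*z^6 + 36*z^5 - 474*z^4 + 1549*z^3 - 2322*z^2 + 1374*z - 422)/(8*z^9 - 108*z^8 + 522*z^7 - 1005*z^6 + 351*z^5 + 873*z^4 - 525*z^3 - 324*z^2 + 144*z + 64)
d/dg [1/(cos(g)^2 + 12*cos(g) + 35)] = 2*(cos(g) + 6)*sin(g)/(cos(g)^2 + 12*cos(g) + 35)^2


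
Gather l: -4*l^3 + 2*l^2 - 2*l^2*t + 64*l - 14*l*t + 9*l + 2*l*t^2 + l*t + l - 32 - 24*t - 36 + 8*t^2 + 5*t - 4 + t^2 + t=-4*l^3 + l^2*(2 - 2*t) + l*(2*t^2 - 13*t + 74) + 9*t^2 - 18*t - 72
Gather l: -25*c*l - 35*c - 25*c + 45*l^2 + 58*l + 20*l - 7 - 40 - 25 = -60*c + 45*l^2 + l*(78 - 25*c) - 72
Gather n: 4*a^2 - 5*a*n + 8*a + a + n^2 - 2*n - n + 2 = 4*a^2 + 9*a + n^2 + n*(-5*a - 3) + 2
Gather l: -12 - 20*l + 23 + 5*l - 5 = 6 - 15*l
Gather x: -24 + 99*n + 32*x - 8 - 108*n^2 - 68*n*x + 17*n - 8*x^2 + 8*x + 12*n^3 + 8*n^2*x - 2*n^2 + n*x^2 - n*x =12*n^3 - 110*n^2 + 116*n + x^2*(n - 8) + x*(8*n^2 - 69*n + 40) - 32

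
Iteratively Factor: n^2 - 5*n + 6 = (n - 3)*(n - 2)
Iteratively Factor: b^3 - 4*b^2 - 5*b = (b + 1)*(b^2 - 5*b) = b*(b + 1)*(b - 5)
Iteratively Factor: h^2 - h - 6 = (h + 2)*(h - 3)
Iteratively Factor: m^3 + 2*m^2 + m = (m + 1)*(m^2 + m) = m*(m + 1)*(m + 1)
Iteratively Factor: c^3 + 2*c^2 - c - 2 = (c + 2)*(c^2 - 1) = (c - 1)*(c + 2)*(c + 1)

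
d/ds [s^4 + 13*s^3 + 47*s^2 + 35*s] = 4*s^3 + 39*s^2 + 94*s + 35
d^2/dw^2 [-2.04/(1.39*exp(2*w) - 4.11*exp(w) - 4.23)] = (2.04*(2.78*exp(w) - 4.11)*(5.56*exp(w) - 8.22)*exp(w) + (11.3424*exp(w) - 8.3844)*(-1.39*exp(2*w) + 4.11*exp(w) + 4.23))*exp(w)/(-1.39*exp(2*w) + 4.11*exp(w) + 4.23)^3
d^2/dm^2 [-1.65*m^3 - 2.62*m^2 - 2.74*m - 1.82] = -9.9*m - 5.24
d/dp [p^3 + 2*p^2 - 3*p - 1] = 3*p^2 + 4*p - 3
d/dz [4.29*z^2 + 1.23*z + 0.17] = 8.58*z + 1.23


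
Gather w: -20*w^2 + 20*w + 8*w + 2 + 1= -20*w^2 + 28*w + 3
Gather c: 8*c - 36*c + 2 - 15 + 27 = 14 - 28*c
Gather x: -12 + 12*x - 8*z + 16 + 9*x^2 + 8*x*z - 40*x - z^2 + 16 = 9*x^2 + x*(8*z - 28) - z^2 - 8*z + 20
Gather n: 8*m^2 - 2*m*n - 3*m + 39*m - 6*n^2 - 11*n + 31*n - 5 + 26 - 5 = 8*m^2 + 36*m - 6*n^2 + n*(20 - 2*m) + 16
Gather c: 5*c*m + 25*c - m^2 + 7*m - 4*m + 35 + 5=c*(5*m + 25) - m^2 + 3*m + 40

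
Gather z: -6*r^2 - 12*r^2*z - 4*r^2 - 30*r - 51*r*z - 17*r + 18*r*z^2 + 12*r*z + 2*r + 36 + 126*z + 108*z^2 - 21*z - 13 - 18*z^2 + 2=-10*r^2 - 45*r + z^2*(18*r + 90) + z*(-12*r^2 - 39*r + 105) + 25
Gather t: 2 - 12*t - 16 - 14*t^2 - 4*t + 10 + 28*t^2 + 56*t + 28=14*t^2 + 40*t + 24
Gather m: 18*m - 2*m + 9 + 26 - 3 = 16*m + 32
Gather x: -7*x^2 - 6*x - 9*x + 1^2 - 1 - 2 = -7*x^2 - 15*x - 2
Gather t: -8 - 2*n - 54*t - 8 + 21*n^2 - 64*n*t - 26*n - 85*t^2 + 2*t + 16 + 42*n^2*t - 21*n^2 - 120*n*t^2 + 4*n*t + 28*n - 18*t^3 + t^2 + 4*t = -18*t^3 + t^2*(-120*n - 84) + t*(42*n^2 - 60*n - 48)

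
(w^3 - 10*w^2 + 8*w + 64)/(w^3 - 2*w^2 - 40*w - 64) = (w - 4)/(w + 4)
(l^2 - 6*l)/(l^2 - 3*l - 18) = l/(l + 3)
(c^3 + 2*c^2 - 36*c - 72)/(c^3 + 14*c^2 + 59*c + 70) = (c^2 - 36)/(c^2 + 12*c + 35)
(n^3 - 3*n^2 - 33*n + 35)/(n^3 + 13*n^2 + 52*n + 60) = (n^2 - 8*n + 7)/(n^2 + 8*n + 12)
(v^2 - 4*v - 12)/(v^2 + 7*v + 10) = (v - 6)/(v + 5)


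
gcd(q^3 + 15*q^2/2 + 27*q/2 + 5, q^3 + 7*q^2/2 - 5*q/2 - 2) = q + 1/2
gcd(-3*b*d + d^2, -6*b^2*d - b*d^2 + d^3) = 3*b*d - d^2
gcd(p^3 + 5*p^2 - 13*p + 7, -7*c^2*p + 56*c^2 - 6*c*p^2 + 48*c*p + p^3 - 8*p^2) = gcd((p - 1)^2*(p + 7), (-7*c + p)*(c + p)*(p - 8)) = 1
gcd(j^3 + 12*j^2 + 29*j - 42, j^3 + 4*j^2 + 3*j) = 1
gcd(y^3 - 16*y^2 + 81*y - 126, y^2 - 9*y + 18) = y^2 - 9*y + 18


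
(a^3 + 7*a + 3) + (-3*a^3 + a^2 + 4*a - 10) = -2*a^3 + a^2 + 11*a - 7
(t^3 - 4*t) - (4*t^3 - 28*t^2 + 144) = -3*t^3 + 28*t^2 - 4*t - 144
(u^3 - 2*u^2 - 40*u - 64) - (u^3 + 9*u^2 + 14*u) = -11*u^2 - 54*u - 64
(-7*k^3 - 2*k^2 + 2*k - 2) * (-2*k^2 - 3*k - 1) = 14*k^5 + 25*k^4 + 9*k^3 + 4*k + 2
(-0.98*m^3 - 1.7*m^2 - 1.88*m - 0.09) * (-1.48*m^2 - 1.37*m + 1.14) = 1.4504*m^5 + 3.8586*m^4 + 3.9942*m^3 + 0.7708*m^2 - 2.0199*m - 0.1026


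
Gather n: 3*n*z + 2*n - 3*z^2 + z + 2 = n*(3*z + 2) - 3*z^2 + z + 2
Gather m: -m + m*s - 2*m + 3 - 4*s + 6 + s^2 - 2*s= m*(s - 3) + s^2 - 6*s + 9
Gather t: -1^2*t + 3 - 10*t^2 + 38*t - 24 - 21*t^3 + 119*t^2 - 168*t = -21*t^3 + 109*t^2 - 131*t - 21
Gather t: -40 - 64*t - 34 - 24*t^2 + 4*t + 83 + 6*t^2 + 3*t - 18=-18*t^2 - 57*t - 9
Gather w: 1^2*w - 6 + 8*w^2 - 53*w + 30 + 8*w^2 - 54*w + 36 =16*w^2 - 106*w + 60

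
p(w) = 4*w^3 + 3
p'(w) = 12*w^2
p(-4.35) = -326.25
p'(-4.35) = 227.07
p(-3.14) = -120.84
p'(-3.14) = 118.32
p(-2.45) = -55.82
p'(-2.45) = 72.03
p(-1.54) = -11.61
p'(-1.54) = 28.46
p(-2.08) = -33.00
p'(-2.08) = 51.92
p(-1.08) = -2.04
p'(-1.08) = 14.00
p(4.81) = 448.14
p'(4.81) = 277.63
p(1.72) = 23.35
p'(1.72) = 35.50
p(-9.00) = -2913.00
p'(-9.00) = 972.00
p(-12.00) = -6909.00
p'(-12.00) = 1728.00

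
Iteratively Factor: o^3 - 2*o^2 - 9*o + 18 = (o + 3)*(o^2 - 5*o + 6) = (o - 3)*(o + 3)*(o - 2)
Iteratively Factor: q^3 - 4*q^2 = (q)*(q^2 - 4*q) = q*(q - 4)*(q)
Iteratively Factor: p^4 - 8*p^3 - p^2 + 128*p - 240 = (p - 4)*(p^3 - 4*p^2 - 17*p + 60) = (p - 4)*(p + 4)*(p^2 - 8*p + 15) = (p - 5)*(p - 4)*(p + 4)*(p - 3)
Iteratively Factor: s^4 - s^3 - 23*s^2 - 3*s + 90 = (s + 3)*(s^3 - 4*s^2 - 11*s + 30) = (s - 2)*(s + 3)*(s^2 - 2*s - 15) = (s - 5)*(s - 2)*(s + 3)*(s + 3)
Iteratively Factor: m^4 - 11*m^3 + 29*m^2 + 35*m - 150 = (m - 3)*(m^3 - 8*m^2 + 5*m + 50) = (m - 3)*(m + 2)*(m^2 - 10*m + 25) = (m - 5)*(m - 3)*(m + 2)*(m - 5)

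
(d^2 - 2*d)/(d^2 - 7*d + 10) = d/(d - 5)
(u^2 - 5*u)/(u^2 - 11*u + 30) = u/(u - 6)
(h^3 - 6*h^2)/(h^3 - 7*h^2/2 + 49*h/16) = 16*h*(h - 6)/(16*h^2 - 56*h + 49)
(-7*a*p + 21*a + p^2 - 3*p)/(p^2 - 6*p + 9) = (-7*a + p)/(p - 3)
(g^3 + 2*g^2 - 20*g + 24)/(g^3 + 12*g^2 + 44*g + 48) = (g^2 - 4*g + 4)/(g^2 + 6*g + 8)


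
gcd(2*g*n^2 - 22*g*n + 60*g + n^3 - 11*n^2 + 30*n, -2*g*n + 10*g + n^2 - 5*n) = n - 5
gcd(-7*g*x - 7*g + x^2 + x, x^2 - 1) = x + 1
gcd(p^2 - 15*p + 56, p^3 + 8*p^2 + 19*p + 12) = 1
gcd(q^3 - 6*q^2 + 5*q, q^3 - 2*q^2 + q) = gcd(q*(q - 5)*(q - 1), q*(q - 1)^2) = q^2 - q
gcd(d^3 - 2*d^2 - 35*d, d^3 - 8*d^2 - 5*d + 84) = d - 7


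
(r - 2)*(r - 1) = r^2 - 3*r + 2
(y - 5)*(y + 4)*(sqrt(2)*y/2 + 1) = sqrt(2)*y^3/2 - sqrt(2)*y^2/2 + y^2 - 10*sqrt(2)*y - y - 20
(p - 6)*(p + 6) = p^2 - 36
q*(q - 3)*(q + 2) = q^3 - q^2 - 6*q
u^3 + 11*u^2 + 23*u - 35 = (u - 1)*(u + 5)*(u + 7)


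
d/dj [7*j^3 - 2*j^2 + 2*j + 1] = 21*j^2 - 4*j + 2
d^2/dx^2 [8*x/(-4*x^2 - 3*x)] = -256/(64*x^3 + 144*x^2 + 108*x + 27)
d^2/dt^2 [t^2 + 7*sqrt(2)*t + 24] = 2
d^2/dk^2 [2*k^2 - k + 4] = 4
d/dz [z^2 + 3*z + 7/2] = 2*z + 3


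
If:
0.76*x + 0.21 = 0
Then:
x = -0.28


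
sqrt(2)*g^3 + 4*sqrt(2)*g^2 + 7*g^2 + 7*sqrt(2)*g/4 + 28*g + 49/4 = (g + 7/2)*(g + 7*sqrt(2)/2)*(sqrt(2)*g + sqrt(2)/2)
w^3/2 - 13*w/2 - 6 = (w/2 + 1/2)*(w - 4)*(w + 3)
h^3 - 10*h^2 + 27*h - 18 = (h - 6)*(h - 3)*(h - 1)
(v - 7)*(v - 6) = v^2 - 13*v + 42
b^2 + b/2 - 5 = (b - 2)*(b + 5/2)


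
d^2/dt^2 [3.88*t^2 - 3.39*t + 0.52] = 7.76000000000000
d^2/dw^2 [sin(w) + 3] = -sin(w)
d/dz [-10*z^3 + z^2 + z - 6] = -30*z^2 + 2*z + 1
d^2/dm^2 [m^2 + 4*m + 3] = 2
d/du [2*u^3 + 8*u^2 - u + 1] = 6*u^2 + 16*u - 1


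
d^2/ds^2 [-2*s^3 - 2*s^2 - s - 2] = -12*s - 4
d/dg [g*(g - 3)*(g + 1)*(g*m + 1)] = 4*g^3*m - 6*g^2*m + 3*g^2 - 6*g*m - 4*g - 3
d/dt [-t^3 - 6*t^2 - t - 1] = -3*t^2 - 12*t - 1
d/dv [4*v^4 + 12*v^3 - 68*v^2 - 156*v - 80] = 16*v^3 + 36*v^2 - 136*v - 156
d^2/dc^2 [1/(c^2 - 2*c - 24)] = 2*(c^2 - 2*c - 4*(c - 1)^2 - 24)/(-c^2 + 2*c + 24)^3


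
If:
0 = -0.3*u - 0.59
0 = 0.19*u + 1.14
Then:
No Solution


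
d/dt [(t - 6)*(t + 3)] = 2*t - 3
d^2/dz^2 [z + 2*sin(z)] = -2*sin(z)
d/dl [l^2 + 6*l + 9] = 2*l + 6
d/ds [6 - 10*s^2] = -20*s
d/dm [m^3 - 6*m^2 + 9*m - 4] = 3*m^2 - 12*m + 9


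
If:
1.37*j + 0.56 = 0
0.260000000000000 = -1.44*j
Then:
No Solution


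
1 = 1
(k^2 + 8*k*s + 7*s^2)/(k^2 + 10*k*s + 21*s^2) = (k + s)/(k + 3*s)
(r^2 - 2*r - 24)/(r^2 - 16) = (r - 6)/(r - 4)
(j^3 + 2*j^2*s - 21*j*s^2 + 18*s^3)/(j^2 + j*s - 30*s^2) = (-j^2 + 4*j*s - 3*s^2)/(-j + 5*s)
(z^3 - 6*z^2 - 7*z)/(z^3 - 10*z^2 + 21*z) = (z + 1)/(z - 3)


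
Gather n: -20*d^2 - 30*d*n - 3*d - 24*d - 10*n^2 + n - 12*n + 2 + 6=-20*d^2 - 27*d - 10*n^2 + n*(-30*d - 11) + 8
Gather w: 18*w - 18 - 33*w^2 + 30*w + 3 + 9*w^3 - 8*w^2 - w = 9*w^3 - 41*w^2 + 47*w - 15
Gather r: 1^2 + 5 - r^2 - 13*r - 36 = -r^2 - 13*r - 30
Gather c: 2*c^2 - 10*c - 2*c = 2*c^2 - 12*c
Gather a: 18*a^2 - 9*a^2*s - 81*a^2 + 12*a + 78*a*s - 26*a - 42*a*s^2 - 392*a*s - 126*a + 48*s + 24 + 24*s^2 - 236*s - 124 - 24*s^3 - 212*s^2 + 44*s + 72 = a^2*(-9*s - 63) + a*(-42*s^2 - 314*s - 140) - 24*s^3 - 188*s^2 - 144*s - 28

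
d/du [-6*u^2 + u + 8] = 1 - 12*u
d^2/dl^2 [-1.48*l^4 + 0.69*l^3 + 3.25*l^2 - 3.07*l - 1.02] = -17.76*l^2 + 4.14*l + 6.5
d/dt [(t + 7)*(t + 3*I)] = 2*t + 7 + 3*I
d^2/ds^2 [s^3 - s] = 6*s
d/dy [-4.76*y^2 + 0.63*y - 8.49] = 0.63 - 9.52*y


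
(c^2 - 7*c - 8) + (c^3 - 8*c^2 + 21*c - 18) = c^3 - 7*c^2 + 14*c - 26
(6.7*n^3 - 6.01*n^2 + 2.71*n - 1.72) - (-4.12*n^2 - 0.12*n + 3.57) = 6.7*n^3 - 1.89*n^2 + 2.83*n - 5.29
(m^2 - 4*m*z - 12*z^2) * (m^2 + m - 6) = m^4 - 4*m^3*z + m^3 - 12*m^2*z^2 - 4*m^2*z - 6*m^2 - 12*m*z^2 + 24*m*z + 72*z^2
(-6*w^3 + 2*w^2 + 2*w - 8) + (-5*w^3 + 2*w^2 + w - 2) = -11*w^3 + 4*w^2 + 3*w - 10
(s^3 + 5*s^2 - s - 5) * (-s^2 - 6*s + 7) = -s^5 - 11*s^4 - 22*s^3 + 46*s^2 + 23*s - 35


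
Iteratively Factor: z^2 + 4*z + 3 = (z + 1)*(z + 3)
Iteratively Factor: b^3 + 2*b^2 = (b)*(b^2 + 2*b) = b*(b + 2)*(b)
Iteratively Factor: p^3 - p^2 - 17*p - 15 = (p - 5)*(p^2 + 4*p + 3) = (p - 5)*(p + 1)*(p + 3)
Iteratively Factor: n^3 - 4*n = (n)*(n^2 - 4) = n*(n + 2)*(n - 2)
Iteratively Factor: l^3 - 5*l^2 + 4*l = (l - 1)*(l^2 - 4*l) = l*(l - 1)*(l - 4)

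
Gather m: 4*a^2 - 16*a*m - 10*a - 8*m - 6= 4*a^2 - 10*a + m*(-16*a - 8) - 6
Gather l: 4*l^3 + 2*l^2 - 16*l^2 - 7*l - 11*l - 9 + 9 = 4*l^3 - 14*l^2 - 18*l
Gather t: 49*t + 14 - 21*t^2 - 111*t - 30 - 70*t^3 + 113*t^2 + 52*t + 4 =-70*t^3 + 92*t^2 - 10*t - 12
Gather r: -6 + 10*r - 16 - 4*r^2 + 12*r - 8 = -4*r^2 + 22*r - 30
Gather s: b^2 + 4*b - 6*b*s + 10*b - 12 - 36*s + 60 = b^2 + 14*b + s*(-6*b - 36) + 48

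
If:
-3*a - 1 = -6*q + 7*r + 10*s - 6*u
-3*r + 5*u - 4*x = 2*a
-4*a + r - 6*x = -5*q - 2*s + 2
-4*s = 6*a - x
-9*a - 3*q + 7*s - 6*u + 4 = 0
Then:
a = 434/9423 - 5591*x/18846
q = 11153*x/18846 + 3373/9423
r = 2917*x/6282 + 1673/3141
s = 2183*x/3141 - 217/3141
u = 18091*x/18846 + 3185/9423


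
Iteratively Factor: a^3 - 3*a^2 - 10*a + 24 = (a + 3)*(a^2 - 6*a + 8) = (a - 4)*(a + 3)*(a - 2)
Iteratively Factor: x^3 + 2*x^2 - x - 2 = (x - 1)*(x^2 + 3*x + 2) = (x - 1)*(x + 1)*(x + 2)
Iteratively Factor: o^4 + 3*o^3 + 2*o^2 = (o)*(o^3 + 3*o^2 + 2*o) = o*(o + 1)*(o^2 + 2*o) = o^2*(o + 1)*(o + 2)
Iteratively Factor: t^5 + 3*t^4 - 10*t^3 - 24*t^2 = (t + 4)*(t^4 - t^3 - 6*t^2) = t*(t + 4)*(t^3 - t^2 - 6*t) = t*(t - 3)*(t + 4)*(t^2 + 2*t) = t^2*(t - 3)*(t + 4)*(t + 2)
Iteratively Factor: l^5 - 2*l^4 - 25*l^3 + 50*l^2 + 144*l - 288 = (l + 4)*(l^4 - 6*l^3 - l^2 + 54*l - 72) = (l - 2)*(l + 4)*(l^3 - 4*l^2 - 9*l + 36) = (l - 4)*(l - 2)*(l + 4)*(l^2 - 9) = (l - 4)*(l - 2)*(l + 3)*(l + 4)*(l - 3)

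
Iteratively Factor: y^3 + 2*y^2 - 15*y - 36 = (y + 3)*(y^2 - y - 12) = (y - 4)*(y + 3)*(y + 3)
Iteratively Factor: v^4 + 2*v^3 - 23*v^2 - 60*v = (v + 4)*(v^3 - 2*v^2 - 15*v) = (v + 3)*(v + 4)*(v^2 - 5*v) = v*(v + 3)*(v + 4)*(v - 5)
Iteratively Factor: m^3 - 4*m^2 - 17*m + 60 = (m + 4)*(m^2 - 8*m + 15) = (m - 3)*(m + 4)*(m - 5)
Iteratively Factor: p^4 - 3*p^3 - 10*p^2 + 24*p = (p - 2)*(p^3 - p^2 - 12*p) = (p - 4)*(p - 2)*(p^2 + 3*p) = (p - 4)*(p - 2)*(p + 3)*(p)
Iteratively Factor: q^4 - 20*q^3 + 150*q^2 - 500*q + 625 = (q - 5)*(q^3 - 15*q^2 + 75*q - 125) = (q - 5)^2*(q^2 - 10*q + 25) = (q - 5)^3*(q - 5)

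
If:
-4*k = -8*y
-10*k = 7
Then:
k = -7/10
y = -7/20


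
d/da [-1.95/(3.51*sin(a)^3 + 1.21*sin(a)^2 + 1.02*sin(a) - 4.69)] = (20.5335*sin(a)^2 + 4.719*sin(a) + 1.989)*cos(a)/(3.51*sin(a)^3 + 1.21*sin(a)^2 + 1.02*sin(a) - 4.69)^2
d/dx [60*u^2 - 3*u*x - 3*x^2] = -3*u - 6*x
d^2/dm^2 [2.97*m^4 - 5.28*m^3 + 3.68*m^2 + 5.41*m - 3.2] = 35.64*m^2 - 31.68*m + 7.36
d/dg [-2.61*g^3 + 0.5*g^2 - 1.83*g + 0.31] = -7.83*g^2 + 1.0*g - 1.83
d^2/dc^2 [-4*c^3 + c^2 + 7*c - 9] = 2 - 24*c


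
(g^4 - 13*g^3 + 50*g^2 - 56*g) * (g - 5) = g^5 - 18*g^4 + 115*g^3 - 306*g^2 + 280*g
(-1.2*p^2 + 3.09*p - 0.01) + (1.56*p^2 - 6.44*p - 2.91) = 0.36*p^2 - 3.35*p - 2.92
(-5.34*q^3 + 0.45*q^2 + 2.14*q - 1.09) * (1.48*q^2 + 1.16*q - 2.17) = -7.9032*q^5 - 5.5284*q^4 + 15.277*q^3 - 0.1073*q^2 - 5.9082*q + 2.3653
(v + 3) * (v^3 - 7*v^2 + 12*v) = v^4 - 4*v^3 - 9*v^2 + 36*v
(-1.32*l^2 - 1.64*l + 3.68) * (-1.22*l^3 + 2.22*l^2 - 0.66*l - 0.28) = 1.6104*l^5 - 0.929600000000001*l^4 - 7.2592*l^3 + 9.6216*l^2 - 1.9696*l - 1.0304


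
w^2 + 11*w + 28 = (w + 4)*(w + 7)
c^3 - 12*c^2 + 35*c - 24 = (c - 8)*(c - 3)*(c - 1)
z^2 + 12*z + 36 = (z + 6)^2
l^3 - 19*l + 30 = (l - 3)*(l - 2)*(l + 5)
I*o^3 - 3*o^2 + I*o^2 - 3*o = o*(o + 3*I)*(I*o + I)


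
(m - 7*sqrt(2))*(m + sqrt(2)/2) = m^2 - 13*sqrt(2)*m/2 - 7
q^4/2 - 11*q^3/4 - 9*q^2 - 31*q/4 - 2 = (q/2 + 1/2)*(q - 8)*(q + 1/2)*(q + 1)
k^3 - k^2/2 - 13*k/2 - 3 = (k - 3)*(k + 1/2)*(k + 2)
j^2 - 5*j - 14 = (j - 7)*(j + 2)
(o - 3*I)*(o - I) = o^2 - 4*I*o - 3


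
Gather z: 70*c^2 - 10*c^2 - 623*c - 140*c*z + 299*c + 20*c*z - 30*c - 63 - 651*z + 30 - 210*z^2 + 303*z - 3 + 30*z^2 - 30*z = 60*c^2 - 354*c - 180*z^2 + z*(-120*c - 378) - 36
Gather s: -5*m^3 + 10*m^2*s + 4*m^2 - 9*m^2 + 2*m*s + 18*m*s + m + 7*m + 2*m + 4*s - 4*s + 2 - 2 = -5*m^3 - 5*m^2 + 10*m + s*(10*m^2 + 20*m)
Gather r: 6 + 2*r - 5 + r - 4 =3*r - 3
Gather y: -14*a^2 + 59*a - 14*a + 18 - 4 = -14*a^2 + 45*a + 14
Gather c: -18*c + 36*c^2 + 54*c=36*c^2 + 36*c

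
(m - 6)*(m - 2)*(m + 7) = m^3 - m^2 - 44*m + 84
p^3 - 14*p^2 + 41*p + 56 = (p - 8)*(p - 7)*(p + 1)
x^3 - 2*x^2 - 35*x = x*(x - 7)*(x + 5)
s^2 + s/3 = s*(s + 1/3)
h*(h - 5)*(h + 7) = h^3 + 2*h^2 - 35*h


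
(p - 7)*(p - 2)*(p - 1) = p^3 - 10*p^2 + 23*p - 14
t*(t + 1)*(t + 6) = t^3 + 7*t^2 + 6*t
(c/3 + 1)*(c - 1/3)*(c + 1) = c^3/3 + 11*c^2/9 + 5*c/9 - 1/3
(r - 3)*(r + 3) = r^2 - 9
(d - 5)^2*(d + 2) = d^3 - 8*d^2 + 5*d + 50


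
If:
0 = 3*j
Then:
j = 0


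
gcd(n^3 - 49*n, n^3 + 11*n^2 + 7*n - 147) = n + 7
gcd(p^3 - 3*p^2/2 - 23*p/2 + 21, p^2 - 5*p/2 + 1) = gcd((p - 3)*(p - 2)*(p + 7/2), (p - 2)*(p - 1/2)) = p - 2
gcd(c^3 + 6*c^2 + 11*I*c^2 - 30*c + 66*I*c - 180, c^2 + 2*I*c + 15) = c + 5*I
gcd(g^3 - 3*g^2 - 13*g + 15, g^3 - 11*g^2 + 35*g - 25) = g^2 - 6*g + 5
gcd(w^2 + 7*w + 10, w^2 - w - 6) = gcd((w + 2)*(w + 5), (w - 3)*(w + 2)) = w + 2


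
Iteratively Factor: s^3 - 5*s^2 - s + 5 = (s + 1)*(s^2 - 6*s + 5) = (s - 1)*(s + 1)*(s - 5)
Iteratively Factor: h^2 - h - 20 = (h + 4)*(h - 5)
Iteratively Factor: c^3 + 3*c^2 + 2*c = (c)*(c^2 + 3*c + 2) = c*(c + 2)*(c + 1)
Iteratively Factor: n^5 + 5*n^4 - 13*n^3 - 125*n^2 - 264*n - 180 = (n + 2)*(n^4 + 3*n^3 - 19*n^2 - 87*n - 90) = (n - 5)*(n + 2)*(n^3 + 8*n^2 + 21*n + 18) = (n - 5)*(n + 2)*(n + 3)*(n^2 + 5*n + 6) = (n - 5)*(n + 2)*(n + 3)^2*(n + 2)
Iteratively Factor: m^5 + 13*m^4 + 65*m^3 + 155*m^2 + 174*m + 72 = (m + 1)*(m^4 + 12*m^3 + 53*m^2 + 102*m + 72) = (m + 1)*(m + 3)*(m^3 + 9*m^2 + 26*m + 24) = (m + 1)*(m + 3)^2*(m^2 + 6*m + 8) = (m + 1)*(m + 3)^2*(m + 4)*(m + 2)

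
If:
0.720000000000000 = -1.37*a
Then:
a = -0.53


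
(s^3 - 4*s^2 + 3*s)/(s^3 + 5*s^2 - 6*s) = (s - 3)/(s + 6)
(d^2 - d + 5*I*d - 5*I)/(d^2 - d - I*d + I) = (d + 5*I)/(d - I)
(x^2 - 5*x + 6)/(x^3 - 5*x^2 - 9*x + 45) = (x - 2)/(x^2 - 2*x - 15)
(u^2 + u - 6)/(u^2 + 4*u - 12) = (u + 3)/(u + 6)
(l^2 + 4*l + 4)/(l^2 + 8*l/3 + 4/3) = 3*(l + 2)/(3*l + 2)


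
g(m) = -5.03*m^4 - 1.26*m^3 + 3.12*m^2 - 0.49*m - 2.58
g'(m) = -20.12*m^3 - 3.78*m^2 + 6.24*m - 0.49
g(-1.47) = -14.60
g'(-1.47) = 46.08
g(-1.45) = -13.70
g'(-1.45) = 43.85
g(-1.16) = -4.95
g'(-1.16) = 18.59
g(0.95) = -5.41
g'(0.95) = -15.22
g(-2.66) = -207.31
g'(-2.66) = 334.85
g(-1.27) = -7.43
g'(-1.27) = 26.70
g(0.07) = -2.60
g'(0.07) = -0.08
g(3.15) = -507.78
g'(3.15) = -647.21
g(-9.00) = -31828.74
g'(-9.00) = 14304.65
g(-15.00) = -249684.48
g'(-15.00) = 66960.41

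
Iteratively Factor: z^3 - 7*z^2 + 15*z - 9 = (z - 1)*(z^2 - 6*z + 9) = (z - 3)*(z - 1)*(z - 3)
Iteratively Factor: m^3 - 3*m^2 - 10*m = (m - 5)*(m^2 + 2*m) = (m - 5)*(m + 2)*(m)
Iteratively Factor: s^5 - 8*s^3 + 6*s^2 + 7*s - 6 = (s - 1)*(s^4 + s^3 - 7*s^2 - s + 6) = (s - 2)*(s - 1)*(s^3 + 3*s^2 - s - 3) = (s - 2)*(s - 1)^2*(s^2 + 4*s + 3) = (s - 2)*(s - 1)^2*(s + 1)*(s + 3)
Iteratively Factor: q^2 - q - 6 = (q - 3)*(q + 2)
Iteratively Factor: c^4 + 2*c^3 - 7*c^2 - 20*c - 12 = (c + 2)*(c^3 - 7*c - 6) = (c + 1)*(c + 2)*(c^2 - c - 6) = (c + 1)*(c + 2)^2*(c - 3)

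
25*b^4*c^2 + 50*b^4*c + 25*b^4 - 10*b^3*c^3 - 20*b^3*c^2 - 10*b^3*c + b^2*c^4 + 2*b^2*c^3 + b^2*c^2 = (-5*b + c)^2*(b*c + b)^2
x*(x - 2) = x^2 - 2*x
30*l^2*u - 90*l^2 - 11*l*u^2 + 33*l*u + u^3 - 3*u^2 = (-6*l + u)*(-5*l + u)*(u - 3)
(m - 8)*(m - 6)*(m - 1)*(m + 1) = m^4 - 14*m^3 + 47*m^2 + 14*m - 48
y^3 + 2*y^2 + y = y*(y + 1)^2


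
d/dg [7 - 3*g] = -3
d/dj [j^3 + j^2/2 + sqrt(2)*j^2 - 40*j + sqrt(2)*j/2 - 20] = 3*j^2 + j + 2*sqrt(2)*j - 40 + sqrt(2)/2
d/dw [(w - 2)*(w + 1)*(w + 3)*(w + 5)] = 4*w^3 + 21*w^2 + 10*w - 31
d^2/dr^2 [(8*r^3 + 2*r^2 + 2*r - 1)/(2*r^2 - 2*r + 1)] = 8*(8*r^3 - 18*r^2 + 6*r + 1)/(8*r^6 - 24*r^5 + 36*r^4 - 32*r^3 + 18*r^2 - 6*r + 1)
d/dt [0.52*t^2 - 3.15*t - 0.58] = 1.04*t - 3.15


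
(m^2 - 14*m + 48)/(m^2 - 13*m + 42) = (m - 8)/(m - 7)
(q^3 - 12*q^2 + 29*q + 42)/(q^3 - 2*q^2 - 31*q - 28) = (q - 6)/(q + 4)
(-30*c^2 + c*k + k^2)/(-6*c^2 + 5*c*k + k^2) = (5*c - k)/(c - k)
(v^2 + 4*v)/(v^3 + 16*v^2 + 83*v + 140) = v/(v^2 + 12*v + 35)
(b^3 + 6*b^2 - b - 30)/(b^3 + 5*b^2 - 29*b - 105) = (b^2 + 3*b - 10)/(b^2 + 2*b - 35)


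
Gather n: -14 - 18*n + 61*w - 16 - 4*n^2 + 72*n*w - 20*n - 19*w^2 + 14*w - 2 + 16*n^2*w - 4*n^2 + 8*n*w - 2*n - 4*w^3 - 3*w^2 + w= n^2*(16*w - 8) + n*(80*w - 40) - 4*w^3 - 22*w^2 + 76*w - 32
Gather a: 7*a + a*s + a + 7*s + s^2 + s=a*(s + 8) + s^2 + 8*s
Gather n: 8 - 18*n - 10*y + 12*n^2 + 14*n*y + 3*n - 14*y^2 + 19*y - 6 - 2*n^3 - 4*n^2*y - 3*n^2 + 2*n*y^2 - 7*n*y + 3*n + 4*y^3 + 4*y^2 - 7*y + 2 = -2*n^3 + n^2*(9 - 4*y) + n*(2*y^2 + 7*y - 12) + 4*y^3 - 10*y^2 + 2*y + 4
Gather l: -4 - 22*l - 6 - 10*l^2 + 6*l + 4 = -10*l^2 - 16*l - 6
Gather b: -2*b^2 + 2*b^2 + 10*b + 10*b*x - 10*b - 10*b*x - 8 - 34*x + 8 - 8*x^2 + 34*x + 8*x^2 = 0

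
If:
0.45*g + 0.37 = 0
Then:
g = -0.82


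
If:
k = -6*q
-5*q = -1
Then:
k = -6/5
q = 1/5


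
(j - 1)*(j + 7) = j^2 + 6*j - 7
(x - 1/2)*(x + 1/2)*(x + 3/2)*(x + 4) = x^4 + 11*x^3/2 + 23*x^2/4 - 11*x/8 - 3/2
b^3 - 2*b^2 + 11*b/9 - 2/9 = (b - 1)*(b - 2/3)*(b - 1/3)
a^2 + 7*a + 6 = (a + 1)*(a + 6)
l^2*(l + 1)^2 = l^4 + 2*l^3 + l^2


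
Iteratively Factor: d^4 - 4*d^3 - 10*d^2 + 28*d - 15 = (d - 1)*(d^3 - 3*d^2 - 13*d + 15) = (d - 5)*(d - 1)*(d^2 + 2*d - 3) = (d - 5)*(d - 1)*(d + 3)*(d - 1)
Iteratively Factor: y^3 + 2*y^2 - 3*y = (y - 1)*(y^2 + 3*y) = y*(y - 1)*(y + 3)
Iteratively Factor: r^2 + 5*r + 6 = (r + 2)*(r + 3)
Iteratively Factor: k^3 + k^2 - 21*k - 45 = (k + 3)*(k^2 - 2*k - 15) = (k + 3)^2*(k - 5)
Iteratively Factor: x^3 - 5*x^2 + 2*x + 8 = (x + 1)*(x^2 - 6*x + 8) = (x - 2)*(x + 1)*(x - 4)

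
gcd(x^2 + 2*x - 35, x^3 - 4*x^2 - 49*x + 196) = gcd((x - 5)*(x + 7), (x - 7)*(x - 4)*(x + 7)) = x + 7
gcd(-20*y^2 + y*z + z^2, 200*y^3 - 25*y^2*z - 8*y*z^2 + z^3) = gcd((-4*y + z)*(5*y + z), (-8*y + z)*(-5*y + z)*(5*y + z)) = 5*y + z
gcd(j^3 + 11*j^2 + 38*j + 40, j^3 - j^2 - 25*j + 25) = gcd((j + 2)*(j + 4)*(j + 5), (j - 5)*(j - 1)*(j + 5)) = j + 5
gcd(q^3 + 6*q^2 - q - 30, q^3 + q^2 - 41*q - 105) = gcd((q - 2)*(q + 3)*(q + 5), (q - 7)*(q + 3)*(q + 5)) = q^2 + 8*q + 15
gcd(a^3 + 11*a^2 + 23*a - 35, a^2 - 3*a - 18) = 1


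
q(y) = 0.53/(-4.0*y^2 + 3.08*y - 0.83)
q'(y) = 0.53*(8.0*y - 3.08)/(-4.0*y^2 + 3.08*y - 0.83)^2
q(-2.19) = -0.02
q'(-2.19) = -0.02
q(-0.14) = -0.40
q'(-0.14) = -1.24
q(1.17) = -0.20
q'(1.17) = 0.46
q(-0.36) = -0.22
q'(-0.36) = -0.52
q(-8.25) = -0.00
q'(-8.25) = -0.00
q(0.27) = -1.83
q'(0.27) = -5.80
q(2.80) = -0.02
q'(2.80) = 0.02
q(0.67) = -0.94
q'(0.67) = 3.83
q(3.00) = -0.02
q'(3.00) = 0.01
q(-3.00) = -0.01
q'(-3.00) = -0.01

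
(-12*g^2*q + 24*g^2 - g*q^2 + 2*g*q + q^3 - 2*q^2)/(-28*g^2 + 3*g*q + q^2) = (3*g*q - 6*g + q^2 - 2*q)/(7*g + q)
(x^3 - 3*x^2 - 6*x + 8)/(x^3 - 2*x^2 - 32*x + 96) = (x^2 + x - 2)/(x^2 + 2*x - 24)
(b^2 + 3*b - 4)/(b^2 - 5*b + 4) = (b + 4)/(b - 4)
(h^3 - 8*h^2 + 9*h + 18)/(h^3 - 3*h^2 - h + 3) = (h - 6)/(h - 1)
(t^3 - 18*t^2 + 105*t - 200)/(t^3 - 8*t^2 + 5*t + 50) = (t - 8)/(t + 2)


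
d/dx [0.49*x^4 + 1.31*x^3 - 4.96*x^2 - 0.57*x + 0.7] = 1.96*x^3 + 3.93*x^2 - 9.92*x - 0.57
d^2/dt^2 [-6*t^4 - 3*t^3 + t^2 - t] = -72*t^2 - 18*t + 2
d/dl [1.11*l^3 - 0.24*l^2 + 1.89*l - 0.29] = 3.33*l^2 - 0.48*l + 1.89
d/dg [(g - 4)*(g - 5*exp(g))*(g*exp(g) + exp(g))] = (g^3 - 10*g^2*exp(g) + 20*g*exp(g) - 10*g + 55*exp(g) - 4)*exp(g)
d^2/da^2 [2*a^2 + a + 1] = 4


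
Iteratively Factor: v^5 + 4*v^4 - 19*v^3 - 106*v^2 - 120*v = (v + 2)*(v^4 + 2*v^3 - 23*v^2 - 60*v) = (v - 5)*(v + 2)*(v^3 + 7*v^2 + 12*v) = v*(v - 5)*(v + 2)*(v^2 + 7*v + 12) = v*(v - 5)*(v + 2)*(v + 4)*(v + 3)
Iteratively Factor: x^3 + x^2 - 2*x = (x - 1)*(x^2 + 2*x) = (x - 1)*(x + 2)*(x)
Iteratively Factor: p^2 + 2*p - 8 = (p + 4)*(p - 2)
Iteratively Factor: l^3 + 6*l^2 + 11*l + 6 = (l + 2)*(l^2 + 4*l + 3) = (l + 2)*(l + 3)*(l + 1)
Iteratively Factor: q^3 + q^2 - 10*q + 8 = (q - 2)*(q^2 + 3*q - 4) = (q - 2)*(q + 4)*(q - 1)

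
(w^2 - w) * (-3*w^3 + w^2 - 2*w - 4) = -3*w^5 + 4*w^4 - 3*w^3 - 2*w^2 + 4*w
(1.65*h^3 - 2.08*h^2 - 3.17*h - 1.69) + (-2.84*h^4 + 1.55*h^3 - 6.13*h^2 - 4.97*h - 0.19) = -2.84*h^4 + 3.2*h^3 - 8.21*h^2 - 8.14*h - 1.88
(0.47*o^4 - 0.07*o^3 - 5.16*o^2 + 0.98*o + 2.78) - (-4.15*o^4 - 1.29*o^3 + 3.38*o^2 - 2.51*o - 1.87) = 4.62*o^4 + 1.22*o^3 - 8.54*o^2 + 3.49*o + 4.65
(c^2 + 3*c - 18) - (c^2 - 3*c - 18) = 6*c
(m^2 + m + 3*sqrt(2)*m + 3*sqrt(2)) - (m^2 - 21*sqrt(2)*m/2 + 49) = m + 27*sqrt(2)*m/2 - 49 + 3*sqrt(2)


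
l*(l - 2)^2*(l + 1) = l^4 - 3*l^3 + 4*l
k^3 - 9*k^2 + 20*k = k*(k - 5)*(k - 4)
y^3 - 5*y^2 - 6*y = y*(y - 6)*(y + 1)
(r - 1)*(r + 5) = r^2 + 4*r - 5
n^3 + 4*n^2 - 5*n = n*(n - 1)*(n + 5)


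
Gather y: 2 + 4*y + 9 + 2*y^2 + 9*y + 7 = 2*y^2 + 13*y + 18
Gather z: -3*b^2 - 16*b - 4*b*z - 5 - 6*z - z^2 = -3*b^2 - 16*b - z^2 + z*(-4*b - 6) - 5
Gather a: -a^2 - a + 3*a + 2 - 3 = -a^2 + 2*a - 1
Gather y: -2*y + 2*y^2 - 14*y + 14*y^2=16*y^2 - 16*y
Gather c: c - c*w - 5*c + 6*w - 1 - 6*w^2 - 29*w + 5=c*(-w - 4) - 6*w^2 - 23*w + 4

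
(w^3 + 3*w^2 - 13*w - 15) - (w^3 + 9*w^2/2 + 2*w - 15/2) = -3*w^2/2 - 15*w - 15/2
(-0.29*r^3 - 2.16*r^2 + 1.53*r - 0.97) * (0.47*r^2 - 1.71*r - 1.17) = -0.1363*r^5 - 0.5193*r^4 + 4.752*r^3 - 0.545*r^2 - 0.1314*r + 1.1349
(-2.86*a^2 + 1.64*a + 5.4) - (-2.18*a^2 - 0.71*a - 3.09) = -0.68*a^2 + 2.35*a + 8.49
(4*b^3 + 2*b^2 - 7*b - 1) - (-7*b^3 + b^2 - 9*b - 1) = 11*b^3 + b^2 + 2*b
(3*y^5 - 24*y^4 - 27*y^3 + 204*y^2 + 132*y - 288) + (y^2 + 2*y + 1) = 3*y^5 - 24*y^4 - 27*y^3 + 205*y^2 + 134*y - 287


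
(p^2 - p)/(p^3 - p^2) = 1/p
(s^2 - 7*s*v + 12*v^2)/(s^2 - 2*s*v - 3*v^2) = (s - 4*v)/(s + v)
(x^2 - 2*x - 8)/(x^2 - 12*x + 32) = (x + 2)/(x - 8)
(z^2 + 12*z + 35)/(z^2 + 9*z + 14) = (z + 5)/(z + 2)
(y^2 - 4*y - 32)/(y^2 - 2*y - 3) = (-y^2 + 4*y + 32)/(-y^2 + 2*y + 3)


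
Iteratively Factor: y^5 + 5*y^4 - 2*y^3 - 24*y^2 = (y + 4)*(y^4 + y^3 - 6*y^2) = y*(y + 4)*(y^3 + y^2 - 6*y) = y*(y + 3)*(y + 4)*(y^2 - 2*y) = y*(y - 2)*(y + 3)*(y + 4)*(y)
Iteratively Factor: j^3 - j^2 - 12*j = (j - 4)*(j^2 + 3*j) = (j - 4)*(j + 3)*(j)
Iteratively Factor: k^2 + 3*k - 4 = (k + 4)*(k - 1)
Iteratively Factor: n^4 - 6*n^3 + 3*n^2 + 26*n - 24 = (n + 2)*(n^3 - 8*n^2 + 19*n - 12) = (n - 3)*(n + 2)*(n^2 - 5*n + 4) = (n - 3)*(n - 1)*(n + 2)*(n - 4)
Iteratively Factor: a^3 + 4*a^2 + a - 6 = (a + 3)*(a^2 + a - 2) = (a + 2)*(a + 3)*(a - 1)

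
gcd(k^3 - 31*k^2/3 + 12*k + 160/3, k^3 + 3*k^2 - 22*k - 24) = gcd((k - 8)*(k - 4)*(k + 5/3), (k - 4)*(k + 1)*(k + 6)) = k - 4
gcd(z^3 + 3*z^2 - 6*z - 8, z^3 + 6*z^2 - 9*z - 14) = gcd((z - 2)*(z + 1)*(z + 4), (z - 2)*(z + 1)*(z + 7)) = z^2 - z - 2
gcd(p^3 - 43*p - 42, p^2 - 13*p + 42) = p - 7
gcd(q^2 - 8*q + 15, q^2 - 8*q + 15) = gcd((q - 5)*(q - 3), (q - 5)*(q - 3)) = q^2 - 8*q + 15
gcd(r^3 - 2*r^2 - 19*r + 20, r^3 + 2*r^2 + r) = 1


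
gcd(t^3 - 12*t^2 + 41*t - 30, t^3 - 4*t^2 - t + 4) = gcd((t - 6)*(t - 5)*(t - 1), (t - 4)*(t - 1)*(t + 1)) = t - 1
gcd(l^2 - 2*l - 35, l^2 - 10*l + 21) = l - 7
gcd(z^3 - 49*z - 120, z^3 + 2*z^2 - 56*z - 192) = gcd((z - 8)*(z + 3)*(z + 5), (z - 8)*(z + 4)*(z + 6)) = z - 8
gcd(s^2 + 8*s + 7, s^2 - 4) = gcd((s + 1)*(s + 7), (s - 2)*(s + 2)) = 1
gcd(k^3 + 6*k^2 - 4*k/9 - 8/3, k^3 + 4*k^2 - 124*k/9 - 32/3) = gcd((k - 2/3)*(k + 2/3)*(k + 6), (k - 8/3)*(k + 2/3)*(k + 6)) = k^2 + 20*k/3 + 4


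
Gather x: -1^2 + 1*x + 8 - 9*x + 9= 16 - 8*x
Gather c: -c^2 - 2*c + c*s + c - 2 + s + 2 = -c^2 + c*(s - 1) + s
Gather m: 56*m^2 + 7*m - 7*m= 56*m^2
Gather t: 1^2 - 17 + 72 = 56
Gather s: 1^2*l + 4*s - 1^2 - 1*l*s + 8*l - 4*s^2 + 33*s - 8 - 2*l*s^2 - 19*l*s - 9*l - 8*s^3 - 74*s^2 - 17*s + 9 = -8*s^3 + s^2*(-2*l - 78) + s*(20 - 20*l)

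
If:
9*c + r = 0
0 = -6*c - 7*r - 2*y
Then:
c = 2*y/57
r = -6*y/19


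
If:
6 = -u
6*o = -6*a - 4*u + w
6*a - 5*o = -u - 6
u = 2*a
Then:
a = -3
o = -18/5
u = -6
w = -318/5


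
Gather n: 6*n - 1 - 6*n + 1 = 0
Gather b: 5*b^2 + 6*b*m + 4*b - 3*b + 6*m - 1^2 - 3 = 5*b^2 + b*(6*m + 1) + 6*m - 4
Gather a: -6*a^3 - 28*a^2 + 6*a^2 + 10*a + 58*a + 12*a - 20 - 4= -6*a^3 - 22*a^2 + 80*a - 24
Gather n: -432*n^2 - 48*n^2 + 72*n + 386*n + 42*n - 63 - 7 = -480*n^2 + 500*n - 70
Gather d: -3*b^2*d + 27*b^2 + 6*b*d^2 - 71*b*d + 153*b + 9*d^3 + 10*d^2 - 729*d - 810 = 27*b^2 + 153*b + 9*d^3 + d^2*(6*b + 10) + d*(-3*b^2 - 71*b - 729) - 810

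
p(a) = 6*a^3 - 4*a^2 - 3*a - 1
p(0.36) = -2.32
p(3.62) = 220.35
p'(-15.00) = 4167.00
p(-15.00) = -21106.00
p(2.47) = 57.60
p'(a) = 18*a^2 - 8*a - 3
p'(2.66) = 103.08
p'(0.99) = 6.72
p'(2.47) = 87.06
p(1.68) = 11.12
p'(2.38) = 79.92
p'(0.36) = -3.55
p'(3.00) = 135.00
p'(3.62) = 203.92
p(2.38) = 50.09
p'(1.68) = 34.36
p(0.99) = -2.07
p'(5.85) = 566.20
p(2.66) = 75.64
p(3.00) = 116.00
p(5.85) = 1045.77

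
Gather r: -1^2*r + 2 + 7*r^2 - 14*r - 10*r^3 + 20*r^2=-10*r^3 + 27*r^2 - 15*r + 2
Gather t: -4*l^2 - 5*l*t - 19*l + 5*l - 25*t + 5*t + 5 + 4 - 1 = -4*l^2 - 14*l + t*(-5*l - 20) + 8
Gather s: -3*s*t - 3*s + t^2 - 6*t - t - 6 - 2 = s*(-3*t - 3) + t^2 - 7*t - 8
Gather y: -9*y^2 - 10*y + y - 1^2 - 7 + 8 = -9*y^2 - 9*y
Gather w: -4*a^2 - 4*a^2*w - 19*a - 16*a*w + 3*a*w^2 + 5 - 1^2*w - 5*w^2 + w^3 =-4*a^2 - 19*a + w^3 + w^2*(3*a - 5) + w*(-4*a^2 - 16*a - 1) + 5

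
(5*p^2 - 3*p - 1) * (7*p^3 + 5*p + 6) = 35*p^5 - 21*p^4 + 18*p^3 + 15*p^2 - 23*p - 6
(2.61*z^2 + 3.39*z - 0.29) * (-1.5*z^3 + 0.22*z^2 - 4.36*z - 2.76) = -3.915*z^5 - 4.5108*z^4 - 10.1988*z^3 - 22.0478*z^2 - 8.092*z + 0.8004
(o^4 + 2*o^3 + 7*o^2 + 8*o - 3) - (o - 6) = o^4 + 2*o^3 + 7*o^2 + 7*o + 3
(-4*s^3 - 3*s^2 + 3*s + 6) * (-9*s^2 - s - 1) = 36*s^5 + 31*s^4 - 20*s^3 - 54*s^2 - 9*s - 6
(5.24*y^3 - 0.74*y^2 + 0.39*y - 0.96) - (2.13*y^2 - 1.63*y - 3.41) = 5.24*y^3 - 2.87*y^2 + 2.02*y + 2.45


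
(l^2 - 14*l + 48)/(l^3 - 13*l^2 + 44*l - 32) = (l - 6)/(l^2 - 5*l + 4)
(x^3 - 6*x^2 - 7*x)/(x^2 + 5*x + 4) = x*(x - 7)/(x + 4)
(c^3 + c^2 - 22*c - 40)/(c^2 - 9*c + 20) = (c^2 + 6*c + 8)/(c - 4)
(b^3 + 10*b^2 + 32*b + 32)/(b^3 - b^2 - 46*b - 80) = (b^2 + 8*b + 16)/(b^2 - 3*b - 40)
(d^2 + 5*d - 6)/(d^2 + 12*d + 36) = (d - 1)/(d + 6)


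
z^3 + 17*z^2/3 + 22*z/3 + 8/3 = (z + 2/3)*(z + 1)*(z + 4)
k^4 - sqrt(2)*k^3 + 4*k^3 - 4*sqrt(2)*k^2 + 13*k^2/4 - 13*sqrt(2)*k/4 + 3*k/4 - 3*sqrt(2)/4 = (k + 1/2)^2*(k + 3)*(k - sqrt(2))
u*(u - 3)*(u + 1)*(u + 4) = u^4 + 2*u^3 - 11*u^2 - 12*u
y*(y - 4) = y^2 - 4*y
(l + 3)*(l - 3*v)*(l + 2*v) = l^3 - l^2*v + 3*l^2 - 6*l*v^2 - 3*l*v - 18*v^2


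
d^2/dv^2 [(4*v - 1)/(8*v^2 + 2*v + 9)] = 8*(-24*v*(8*v^2 + 2*v + 9) + (4*v - 1)*(8*v + 1)^2)/(8*v^2 + 2*v + 9)^3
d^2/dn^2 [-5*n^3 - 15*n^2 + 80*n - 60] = -30*n - 30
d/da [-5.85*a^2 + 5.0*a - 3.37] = 5.0 - 11.7*a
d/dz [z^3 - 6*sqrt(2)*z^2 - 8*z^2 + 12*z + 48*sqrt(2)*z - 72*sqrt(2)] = 3*z^2 - 12*sqrt(2)*z - 16*z + 12 + 48*sqrt(2)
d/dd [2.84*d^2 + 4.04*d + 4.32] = 5.68*d + 4.04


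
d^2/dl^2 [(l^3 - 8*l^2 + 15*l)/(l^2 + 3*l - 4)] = 8*(13*l^3 - 33*l^2 + 57*l + 13)/(l^6 + 9*l^5 + 15*l^4 - 45*l^3 - 60*l^2 + 144*l - 64)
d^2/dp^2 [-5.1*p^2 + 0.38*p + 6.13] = -10.2000000000000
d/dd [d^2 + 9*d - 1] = 2*d + 9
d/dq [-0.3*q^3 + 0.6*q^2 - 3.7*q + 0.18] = -0.9*q^2 + 1.2*q - 3.7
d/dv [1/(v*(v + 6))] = 2*(-v - 3)/(v^2*(v^2 + 12*v + 36))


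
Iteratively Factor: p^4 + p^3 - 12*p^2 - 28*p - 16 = (p + 1)*(p^3 - 12*p - 16) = (p + 1)*(p + 2)*(p^2 - 2*p - 8) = (p - 4)*(p + 1)*(p + 2)*(p + 2)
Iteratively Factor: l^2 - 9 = (l - 3)*(l + 3)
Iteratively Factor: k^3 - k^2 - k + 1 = (k + 1)*(k^2 - 2*k + 1) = (k - 1)*(k + 1)*(k - 1)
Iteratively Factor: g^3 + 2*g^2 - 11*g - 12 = (g + 4)*(g^2 - 2*g - 3) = (g + 1)*(g + 4)*(g - 3)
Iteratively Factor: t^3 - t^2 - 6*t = (t)*(t^2 - t - 6) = t*(t - 3)*(t + 2)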